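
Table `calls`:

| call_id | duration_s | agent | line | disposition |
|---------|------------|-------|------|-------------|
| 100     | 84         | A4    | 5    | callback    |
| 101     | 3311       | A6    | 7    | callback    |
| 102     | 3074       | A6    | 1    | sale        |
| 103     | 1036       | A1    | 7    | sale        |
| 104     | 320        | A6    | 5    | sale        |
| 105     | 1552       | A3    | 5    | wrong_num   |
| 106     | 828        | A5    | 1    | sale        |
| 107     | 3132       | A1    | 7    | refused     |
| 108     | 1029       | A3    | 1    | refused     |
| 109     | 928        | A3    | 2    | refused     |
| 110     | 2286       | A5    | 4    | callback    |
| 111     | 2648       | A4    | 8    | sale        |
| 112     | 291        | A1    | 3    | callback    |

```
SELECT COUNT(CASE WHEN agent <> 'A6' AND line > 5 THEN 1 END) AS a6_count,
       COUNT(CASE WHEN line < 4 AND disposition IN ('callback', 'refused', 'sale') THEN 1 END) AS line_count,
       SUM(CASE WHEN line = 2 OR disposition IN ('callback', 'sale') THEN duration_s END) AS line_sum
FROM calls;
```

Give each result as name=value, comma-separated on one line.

[a6_count: agent <> 'A6' AND line > 5]
call_id=100: ✗
call_id=101: ✗
call_id=102: ✗
call_id=103: ✓ → 1
call_id=104: ✗
call_id=105: ✗
call_id=106: ✗
call_id=107: ✓ → 1
call_id=108: ✗
call_id=109: ✗
call_id=110: ✗
call_id=111: ✓ → 1
call_id=112: ✗
a6_count = COUNT(1, 1, 1) = 3
—
[line_count: line < 4 AND disposition IN ('callback', 'refused', 'sale')]
call_id=100: ✗
call_id=101: ✗
call_id=102: ✓ → 1
call_id=103: ✗
call_id=104: ✗
call_id=105: ✗
call_id=106: ✓ → 1
call_id=107: ✗
call_id=108: ✓ → 1
call_id=109: ✓ → 1
call_id=110: ✗
call_id=111: ✗
call_id=112: ✓ → 1
line_count = COUNT(1, 1, 1, 1, 1) = 5
—
[line_sum: line = 2 OR disposition IN ('callback', 'sale')]
call_id=100: ✓ → 84
call_id=101: ✓ → 3311
call_id=102: ✓ → 3074
call_id=103: ✓ → 1036
call_id=104: ✓ → 320
call_id=105: ✗
call_id=106: ✓ → 828
call_id=107: ✗
call_id=108: ✗
call_id=109: ✓ → 928
call_id=110: ✓ → 2286
call_id=111: ✓ → 2648
call_id=112: ✓ → 291
line_sum = 84 + 3311 + 3074 + 1036 + 320 + 828 + 928 + 2286 + 2648 + 291 = 14806

a6_count=3, line_count=5, line_sum=14806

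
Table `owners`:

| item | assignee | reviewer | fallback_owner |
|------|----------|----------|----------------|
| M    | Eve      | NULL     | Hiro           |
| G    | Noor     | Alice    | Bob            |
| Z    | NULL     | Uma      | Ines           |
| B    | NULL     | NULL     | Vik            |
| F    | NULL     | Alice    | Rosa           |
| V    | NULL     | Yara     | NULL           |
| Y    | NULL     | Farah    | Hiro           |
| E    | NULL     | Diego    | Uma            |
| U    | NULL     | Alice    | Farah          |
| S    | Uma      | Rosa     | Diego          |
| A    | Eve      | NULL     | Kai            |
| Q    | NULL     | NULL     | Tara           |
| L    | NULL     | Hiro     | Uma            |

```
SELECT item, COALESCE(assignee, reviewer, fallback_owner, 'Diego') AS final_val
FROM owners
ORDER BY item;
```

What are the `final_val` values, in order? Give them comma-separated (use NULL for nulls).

item=A: assignee=Eve → Eve
item=B: assignee=NULL, reviewer=NULL, fallback_owner=Vik → Vik
item=E: assignee=NULL, reviewer=Diego → Diego
item=F: assignee=NULL, reviewer=Alice → Alice
item=G: assignee=Noor → Noor
item=L: assignee=NULL, reviewer=Hiro → Hiro
item=M: assignee=Eve → Eve
item=Q: assignee=NULL, reviewer=NULL, fallback_owner=Tara → Tara
item=S: assignee=Uma → Uma
item=U: assignee=NULL, reviewer=Alice → Alice
item=V: assignee=NULL, reviewer=Yara → Yara
item=Y: assignee=NULL, reviewer=Farah → Farah
item=Z: assignee=NULL, reviewer=Uma → Uma

Eve, Vik, Diego, Alice, Noor, Hiro, Eve, Tara, Uma, Alice, Yara, Farah, Uma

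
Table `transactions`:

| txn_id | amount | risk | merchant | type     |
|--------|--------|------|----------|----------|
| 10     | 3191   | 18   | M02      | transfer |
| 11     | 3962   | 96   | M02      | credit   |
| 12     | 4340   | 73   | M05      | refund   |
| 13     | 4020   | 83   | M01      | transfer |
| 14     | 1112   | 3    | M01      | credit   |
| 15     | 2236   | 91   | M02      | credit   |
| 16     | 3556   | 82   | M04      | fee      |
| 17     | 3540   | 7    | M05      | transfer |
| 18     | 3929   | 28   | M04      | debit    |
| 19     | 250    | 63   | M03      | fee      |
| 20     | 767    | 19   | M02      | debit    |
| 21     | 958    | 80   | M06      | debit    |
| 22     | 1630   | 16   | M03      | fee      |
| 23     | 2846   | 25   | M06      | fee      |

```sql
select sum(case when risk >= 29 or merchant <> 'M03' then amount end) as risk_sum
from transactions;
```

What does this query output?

txn_id=10: ✓ → 3191
txn_id=11: ✓ → 3962
txn_id=12: ✓ → 4340
txn_id=13: ✓ → 4020
txn_id=14: ✓ → 1112
txn_id=15: ✓ → 2236
txn_id=16: ✓ → 3556
txn_id=17: ✓ → 3540
txn_id=18: ✓ → 3929
txn_id=19: ✓ → 250
txn_id=20: ✓ → 767
txn_id=21: ✓ → 958
txn_id=22: ✗
txn_id=23: ✓ → 2846
risk_sum = 3191 + 3962 + 4340 + 4020 + 1112 + 2236 + 3556 + 3540 + 3929 + 250 + 767 + 958 + 2846 = 34707

34707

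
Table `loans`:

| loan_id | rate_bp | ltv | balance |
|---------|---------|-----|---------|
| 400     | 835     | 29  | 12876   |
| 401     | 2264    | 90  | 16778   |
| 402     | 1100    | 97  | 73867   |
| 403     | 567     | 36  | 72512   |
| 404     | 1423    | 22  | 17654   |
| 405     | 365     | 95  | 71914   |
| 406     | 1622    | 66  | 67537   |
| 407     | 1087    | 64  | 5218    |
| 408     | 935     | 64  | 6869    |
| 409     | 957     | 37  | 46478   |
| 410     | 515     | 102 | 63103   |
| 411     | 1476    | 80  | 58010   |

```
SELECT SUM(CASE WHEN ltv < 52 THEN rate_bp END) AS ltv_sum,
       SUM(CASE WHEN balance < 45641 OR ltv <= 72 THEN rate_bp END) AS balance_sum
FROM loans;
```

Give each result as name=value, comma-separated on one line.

ltv_sum=3782, balance_sum=9690

[ltv_sum: ltv < 52]
loan_id=400: ✓ → 835
loan_id=401: ✗
loan_id=402: ✗
loan_id=403: ✓ → 567
loan_id=404: ✓ → 1423
loan_id=405: ✗
loan_id=406: ✗
loan_id=407: ✗
loan_id=408: ✗
loan_id=409: ✓ → 957
loan_id=410: ✗
loan_id=411: ✗
ltv_sum = 835 + 567 + 1423 + 957 = 3782
—
[balance_sum: balance < 45641 OR ltv <= 72]
loan_id=400: ✓ → 835
loan_id=401: ✓ → 2264
loan_id=402: ✗
loan_id=403: ✓ → 567
loan_id=404: ✓ → 1423
loan_id=405: ✗
loan_id=406: ✓ → 1622
loan_id=407: ✓ → 1087
loan_id=408: ✓ → 935
loan_id=409: ✓ → 957
loan_id=410: ✗
loan_id=411: ✗
balance_sum = 835 + 2264 + 567 + 1423 + 1622 + 1087 + 935 + 957 = 9690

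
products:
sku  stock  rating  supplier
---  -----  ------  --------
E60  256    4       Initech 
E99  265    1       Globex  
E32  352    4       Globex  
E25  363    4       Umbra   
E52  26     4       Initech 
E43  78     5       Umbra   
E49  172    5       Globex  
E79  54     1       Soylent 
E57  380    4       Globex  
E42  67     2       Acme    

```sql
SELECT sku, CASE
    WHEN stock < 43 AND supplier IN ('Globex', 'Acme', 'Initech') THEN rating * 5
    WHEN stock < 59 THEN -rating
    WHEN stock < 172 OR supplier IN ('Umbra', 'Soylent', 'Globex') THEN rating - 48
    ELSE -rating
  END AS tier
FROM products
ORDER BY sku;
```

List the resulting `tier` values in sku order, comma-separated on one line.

sku=E25: stock < 172 OR supplier IN ('Umbra', 'Soylent', 'Globex') → -44
sku=E32: stock < 172 OR supplier IN ('Umbra', 'Soylent', 'Globex') → -44
sku=E42: stock < 172 OR supplier IN ('Umbra', 'Soylent', 'Globex') → -46
sku=E43: stock < 172 OR supplier IN ('Umbra', 'Soylent', 'Globex') → -43
sku=E49: stock < 172 OR supplier IN ('Umbra', 'Soylent', 'Globex') → -43
sku=E52: stock < 43 AND supplier IN ('Globex', 'Acme', 'Initech') → 20
sku=E57: stock < 172 OR supplier IN ('Umbra', 'Soylent', 'Globex') → -44
sku=E60: ELSE → -4
sku=E79: stock < 59 → -1
sku=E99: stock < 172 OR supplier IN ('Umbra', 'Soylent', 'Globex') → -47

-44, -44, -46, -43, -43, 20, -44, -4, -1, -47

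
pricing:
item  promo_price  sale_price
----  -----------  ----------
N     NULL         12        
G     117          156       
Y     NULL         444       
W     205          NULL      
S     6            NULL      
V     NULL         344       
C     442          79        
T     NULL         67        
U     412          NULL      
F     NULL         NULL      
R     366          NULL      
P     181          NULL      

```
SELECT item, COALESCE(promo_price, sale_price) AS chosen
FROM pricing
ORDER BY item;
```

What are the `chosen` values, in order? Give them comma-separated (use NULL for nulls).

442, NULL, 117, 12, 181, 366, 6, 67, 412, 344, 205, 444

item=C: promo_price=442 → 442
item=F: promo_price=NULL, sale_price=NULL (all NULL) → NULL
item=G: promo_price=117 → 117
item=N: promo_price=NULL, sale_price=12 → 12
item=P: promo_price=181 → 181
item=R: promo_price=366 → 366
item=S: promo_price=6 → 6
item=T: promo_price=NULL, sale_price=67 → 67
item=U: promo_price=412 → 412
item=V: promo_price=NULL, sale_price=344 → 344
item=W: promo_price=205 → 205
item=Y: promo_price=NULL, sale_price=444 → 444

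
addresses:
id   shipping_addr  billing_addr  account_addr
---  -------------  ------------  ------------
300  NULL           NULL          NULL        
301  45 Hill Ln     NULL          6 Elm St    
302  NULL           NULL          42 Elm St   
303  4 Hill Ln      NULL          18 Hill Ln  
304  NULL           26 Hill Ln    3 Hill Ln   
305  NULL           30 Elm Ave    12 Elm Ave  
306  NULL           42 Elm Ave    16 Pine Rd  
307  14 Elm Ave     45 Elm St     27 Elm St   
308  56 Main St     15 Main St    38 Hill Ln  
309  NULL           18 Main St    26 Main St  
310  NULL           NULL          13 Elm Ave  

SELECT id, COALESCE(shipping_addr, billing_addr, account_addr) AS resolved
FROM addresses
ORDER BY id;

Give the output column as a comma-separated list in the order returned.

NULL, 45 Hill Ln, 42 Elm St, 4 Hill Ln, 26 Hill Ln, 30 Elm Ave, 42 Elm Ave, 14 Elm Ave, 56 Main St, 18 Main St, 13 Elm Ave

id=300: shipping_addr=NULL, billing_addr=NULL, account_addr=NULL (all NULL) → NULL
id=301: shipping_addr=45 Hill Ln → 45 Hill Ln
id=302: shipping_addr=NULL, billing_addr=NULL, account_addr=42 Elm St → 42 Elm St
id=303: shipping_addr=4 Hill Ln → 4 Hill Ln
id=304: shipping_addr=NULL, billing_addr=26 Hill Ln → 26 Hill Ln
id=305: shipping_addr=NULL, billing_addr=30 Elm Ave → 30 Elm Ave
id=306: shipping_addr=NULL, billing_addr=42 Elm Ave → 42 Elm Ave
id=307: shipping_addr=14 Elm Ave → 14 Elm Ave
id=308: shipping_addr=56 Main St → 56 Main St
id=309: shipping_addr=NULL, billing_addr=18 Main St → 18 Main St
id=310: shipping_addr=NULL, billing_addr=NULL, account_addr=13 Elm Ave → 13 Elm Ave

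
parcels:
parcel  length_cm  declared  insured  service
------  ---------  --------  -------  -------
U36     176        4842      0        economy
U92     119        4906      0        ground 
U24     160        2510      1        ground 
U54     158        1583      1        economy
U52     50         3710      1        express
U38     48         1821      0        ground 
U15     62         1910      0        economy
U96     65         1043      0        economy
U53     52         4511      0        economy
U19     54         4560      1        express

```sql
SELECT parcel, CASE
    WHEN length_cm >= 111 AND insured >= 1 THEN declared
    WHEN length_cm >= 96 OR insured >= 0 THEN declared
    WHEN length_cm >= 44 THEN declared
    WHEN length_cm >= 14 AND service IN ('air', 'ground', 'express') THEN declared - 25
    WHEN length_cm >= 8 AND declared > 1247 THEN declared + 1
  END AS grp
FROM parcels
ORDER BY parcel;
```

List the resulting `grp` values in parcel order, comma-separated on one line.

1910, 4560, 2510, 4842, 1821, 3710, 4511, 1583, 4906, 1043

parcel=U15: length_cm >= 96 OR insured >= 0 → 1910
parcel=U19: length_cm >= 96 OR insured >= 0 → 4560
parcel=U24: length_cm >= 111 AND insured >= 1 → 2510
parcel=U36: length_cm >= 96 OR insured >= 0 → 4842
parcel=U38: length_cm >= 96 OR insured >= 0 → 1821
parcel=U52: length_cm >= 96 OR insured >= 0 → 3710
parcel=U53: length_cm >= 96 OR insured >= 0 → 4511
parcel=U54: length_cm >= 111 AND insured >= 1 → 1583
parcel=U92: length_cm >= 96 OR insured >= 0 → 4906
parcel=U96: length_cm >= 96 OR insured >= 0 → 1043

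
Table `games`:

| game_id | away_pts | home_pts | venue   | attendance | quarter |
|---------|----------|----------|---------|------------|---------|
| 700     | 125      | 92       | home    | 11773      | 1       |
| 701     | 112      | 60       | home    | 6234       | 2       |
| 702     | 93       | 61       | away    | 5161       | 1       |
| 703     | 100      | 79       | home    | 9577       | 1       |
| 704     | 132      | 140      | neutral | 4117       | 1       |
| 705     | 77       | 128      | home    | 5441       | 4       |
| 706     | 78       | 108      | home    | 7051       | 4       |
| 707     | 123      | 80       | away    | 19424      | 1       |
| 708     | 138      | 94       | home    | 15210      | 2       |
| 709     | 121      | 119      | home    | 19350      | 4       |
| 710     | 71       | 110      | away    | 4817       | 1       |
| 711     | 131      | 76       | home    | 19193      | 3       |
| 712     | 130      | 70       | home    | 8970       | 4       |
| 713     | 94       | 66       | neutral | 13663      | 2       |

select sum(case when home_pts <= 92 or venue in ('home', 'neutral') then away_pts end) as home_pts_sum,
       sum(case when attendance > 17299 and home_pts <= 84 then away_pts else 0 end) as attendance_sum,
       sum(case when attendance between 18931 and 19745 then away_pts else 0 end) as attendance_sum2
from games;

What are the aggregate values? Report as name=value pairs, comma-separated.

[home_pts_sum: home_pts <= 92 or venue in ('home', 'neutral')]
game_id=700: ✓ → 125
game_id=701: ✓ → 112
game_id=702: ✓ → 93
game_id=703: ✓ → 100
game_id=704: ✓ → 132
game_id=705: ✓ → 77
game_id=706: ✓ → 78
game_id=707: ✓ → 123
game_id=708: ✓ → 138
game_id=709: ✓ → 121
game_id=710: ✗
game_id=711: ✓ → 131
game_id=712: ✓ → 130
game_id=713: ✓ → 94
home_pts_sum = 125 + 112 + 93 + 100 + 132 + 77 + 78 + 123 + 138 + 121 + 131 + 130 + 94 = 1454
—
[attendance_sum: attendance > 17299 and home_pts <= 84]
game_id=700: ✗
game_id=701: ✗
game_id=702: ✗
game_id=703: ✗
game_id=704: ✗
game_id=705: ✗
game_id=706: ✗
game_id=707: ✓ → 123
game_id=708: ✗
game_id=709: ✗
game_id=710: ✗
game_id=711: ✓ → 131
game_id=712: ✗
game_id=713: ✗
attendance_sum = 123 + 131 = 254
—
[attendance_sum2: attendance between 18931 and 19745]
game_id=700: ✗
game_id=701: ✗
game_id=702: ✗
game_id=703: ✗
game_id=704: ✗
game_id=705: ✗
game_id=706: ✗
game_id=707: ✓ → 123
game_id=708: ✗
game_id=709: ✓ → 121
game_id=710: ✗
game_id=711: ✓ → 131
game_id=712: ✗
game_id=713: ✗
attendance_sum2 = 123 + 121 + 131 = 375

home_pts_sum=1454, attendance_sum=254, attendance_sum2=375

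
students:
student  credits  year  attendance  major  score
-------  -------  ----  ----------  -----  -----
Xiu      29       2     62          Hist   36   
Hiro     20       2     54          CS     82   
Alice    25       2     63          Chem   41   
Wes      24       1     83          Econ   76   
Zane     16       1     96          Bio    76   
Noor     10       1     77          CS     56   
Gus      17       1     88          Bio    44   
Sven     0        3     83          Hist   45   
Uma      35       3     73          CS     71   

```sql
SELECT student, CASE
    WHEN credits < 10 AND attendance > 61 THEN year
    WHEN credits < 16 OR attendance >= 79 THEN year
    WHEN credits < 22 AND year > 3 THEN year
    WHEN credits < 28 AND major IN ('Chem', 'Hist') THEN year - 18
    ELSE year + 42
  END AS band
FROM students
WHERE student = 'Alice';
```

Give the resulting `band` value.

-16

student = Alice: credits=25, year=2, attendance=63, major=Chem, score=41.
credits < 10 AND attendance > 61 → false
credits < 16 OR attendance >= 79 → false
credits < 22 AND year > 3 → false
credits < 28 AND major IN ('Chem', 'Hist') → true → -16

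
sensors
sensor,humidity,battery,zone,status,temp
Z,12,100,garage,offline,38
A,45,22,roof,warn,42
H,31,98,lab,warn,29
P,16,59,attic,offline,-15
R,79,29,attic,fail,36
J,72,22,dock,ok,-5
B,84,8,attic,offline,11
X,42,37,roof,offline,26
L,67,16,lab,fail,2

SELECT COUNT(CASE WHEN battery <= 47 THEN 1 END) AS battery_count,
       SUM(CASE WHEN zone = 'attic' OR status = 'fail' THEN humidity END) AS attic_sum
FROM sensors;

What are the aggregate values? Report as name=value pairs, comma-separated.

battery_count=6, attic_sum=246

[battery_count: battery <= 47]
sensor=Z: ✗
sensor=A: ✓ → 1
sensor=H: ✗
sensor=P: ✗
sensor=R: ✓ → 1
sensor=J: ✓ → 1
sensor=B: ✓ → 1
sensor=X: ✓ → 1
sensor=L: ✓ → 1
battery_count = COUNT(1, 1, 1, 1, 1, 1) = 6
—
[attic_sum: zone = 'attic' OR status = 'fail']
sensor=Z: ✗
sensor=A: ✗
sensor=H: ✗
sensor=P: ✓ → 16
sensor=R: ✓ → 79
sensor=J: ✗
sensor=B: ✓ → 84
sensor=X: ✗
sensor=L: ✓ → 67
attic_sum = 16 + 79 + 84 + 67 = 246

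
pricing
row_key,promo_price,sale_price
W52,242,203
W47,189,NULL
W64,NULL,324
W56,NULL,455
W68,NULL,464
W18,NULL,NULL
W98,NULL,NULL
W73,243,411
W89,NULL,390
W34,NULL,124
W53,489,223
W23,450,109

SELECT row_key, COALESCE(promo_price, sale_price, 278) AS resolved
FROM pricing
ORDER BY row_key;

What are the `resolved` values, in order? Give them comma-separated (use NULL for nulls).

278, 450, 124, 189, 242, 489, 455, 324, 464, 243, 390, 278

row_key=W18: promo_price=NULL, sale_price=NULL, → literal 278 → 278
row_key=W23: promo_price=450 → 450
row_key=W34: promo_price=NULL, sale_price=124 → 124
row_key=W47: promo_price=189 → 189
row_key=W52: promo_price=242 → 242
row_key=W53: promo_price=489 → 489
row_key=W56: promo_price=NULL, sale_price=455 → 455
row_key=W64: promo_price=NULL, sale_price=324 → 324
row_key=W68: promo_price=NULL, sale_price=464 → 464
row_key=W73: promo_price=243 → 243
row_key=W89: promo_price=NULL, sale_price=390 → 390
row_key=W98: promo_price=NULL, sale_price=NULL, → literal 278 → 278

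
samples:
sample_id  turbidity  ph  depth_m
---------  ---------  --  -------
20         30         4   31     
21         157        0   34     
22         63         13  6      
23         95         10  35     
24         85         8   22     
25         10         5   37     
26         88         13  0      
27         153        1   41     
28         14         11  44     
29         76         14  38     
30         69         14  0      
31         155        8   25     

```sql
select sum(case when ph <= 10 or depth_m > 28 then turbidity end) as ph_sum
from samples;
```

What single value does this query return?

775

sample_id=20: ✓ → 30
sample_id=21: ✓ → 157
sample_id=22: ✗
sample_id=23: ✓ → 95
sample_id=24: ✓ → 85
sample_id=25: ✓ → 10
sample_id=26: ✗
sample_id=27: ✓ → 153
sample_id=28: ✓ → 14
sample_id=29: ✓ → 76
sample_id=30: ✗
sample_id=31: ✓ → 155
ph_sum = 30 + 157 + 95 + 85 + 10 + 153 + 14 + 76 + 155 = 775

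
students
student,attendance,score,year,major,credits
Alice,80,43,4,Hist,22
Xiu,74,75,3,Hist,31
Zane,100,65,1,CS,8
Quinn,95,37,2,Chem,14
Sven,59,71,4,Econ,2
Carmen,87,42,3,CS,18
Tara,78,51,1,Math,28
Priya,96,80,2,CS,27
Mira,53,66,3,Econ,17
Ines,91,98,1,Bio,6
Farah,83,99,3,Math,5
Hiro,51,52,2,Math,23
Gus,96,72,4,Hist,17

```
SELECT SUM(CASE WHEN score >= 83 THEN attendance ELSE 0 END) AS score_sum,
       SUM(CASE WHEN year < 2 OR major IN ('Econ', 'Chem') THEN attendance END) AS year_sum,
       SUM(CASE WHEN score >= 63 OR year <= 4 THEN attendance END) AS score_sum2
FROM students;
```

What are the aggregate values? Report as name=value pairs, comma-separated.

[score_sum: score >= 83]
student=Alice: ✗
student=Xiu: ✗
student=Zane: ✗
student=Quinn: ✗
student=Sven: ✗
student=Carmen: ✗
student=Tara: ✗
student=Priya: ✗
student=Mira: ✗
student=Ines: ✓ → 91
student=Farah: ✓ → 83
student=Hiro: ✗
student=Gus: ✗
score_sum = 91 + 83 = 174
—
[year_sum: year < 2 OR major IN ('Econ', 'Chem')]
student=Alice: ✗
student=Xiu: ✗
student=Zane: ✓ → 100
student=Quinn: ✓ → 95
student=Sven: ✓ → 59
student=Carmen: ✗
student=Tara: ✓ → 78
student=Priya: ✗
student=Mira: ✓ → 53
student=Ines: ✓ → 91
student=Farah: ✗
student=Hiro: ✗
student=Gus: ✗
year_sum = 100 + 95 + 59 + 78 + 53 + 91 = 476
—
[score_sum2: score >= 63 OR year <= 4]
student=Alice: ✓ → 80
student=Xiu: ✓ → 74
student=Zane: ✓ → 100
student=Quinn: ✓ → 95
student=Sven: ✓ → 59
student=Carmen: ✓ → 87
student=Tara: ✓ → 78
student=Priya: ✓ → 96
student=Mira: ✓ → 53
student=Ines: ✓ → 91
student=Farah: ✓ → 83
student=Hiro: ✓ → 51
student=Gus: ✓ → 96
score_sum2 = 80 + 74 + 100 + 95 + 59 + 87 + 78 + 96 + 53 + 91 + 83 + 51 + 96 = 1043

score_sum=174, year_sum=476, score_sum2=1043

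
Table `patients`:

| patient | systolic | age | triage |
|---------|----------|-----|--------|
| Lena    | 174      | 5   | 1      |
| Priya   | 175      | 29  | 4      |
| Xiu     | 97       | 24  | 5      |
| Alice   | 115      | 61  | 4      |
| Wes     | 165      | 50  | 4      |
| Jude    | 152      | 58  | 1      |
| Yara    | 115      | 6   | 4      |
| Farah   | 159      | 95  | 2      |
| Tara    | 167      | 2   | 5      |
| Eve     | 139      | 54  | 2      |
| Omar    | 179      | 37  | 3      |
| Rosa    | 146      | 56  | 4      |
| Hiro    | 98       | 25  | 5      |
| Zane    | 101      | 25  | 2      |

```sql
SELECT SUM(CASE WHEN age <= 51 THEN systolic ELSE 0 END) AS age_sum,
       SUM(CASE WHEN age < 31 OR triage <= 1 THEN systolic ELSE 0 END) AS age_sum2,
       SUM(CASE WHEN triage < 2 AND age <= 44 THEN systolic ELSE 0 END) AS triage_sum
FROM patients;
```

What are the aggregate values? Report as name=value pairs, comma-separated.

[age_sum: age <= 51]
patient=Lena: ✓ → 174
patient=Priya: ✓ → 175
patient=Xiu: ✓ → 97
patient=Alice: ✗
patient=Wes: ✓ → 165
patient=Jude: ✗
patient=Yara: ✓ → 115
patient=Farah: ✗
patient=Tara: ✓ → 167
patient=Eve: ✗
patient=Omar: ✓ → 179
patient=Rosa: ✗
patient=Hiro: ✓ → 98
patient=Zane: ✓ → 101
age_sum = 174 + 175 + 97 + 165 + 115 + 167 + 179 + 98 + 101 = 1271
—
[age_sum2: age < 31 OR triage <= 1]
patient=Lena: ✓ → 174
patient=Priya: ✓ → 175
patient=Xiu: ✓ → 97
patient=Alice: ✗
patient=Wes: ✗
patient=Jude: ✓ → 152
patient=Yara: ✓ → 115
patient=Farah: ✗
patient=Tara: ✓ → 167
patient=Eve: ✗
patient=Omar: ✗
patient=Rosa: ✗
patient=Hiro: ✓ → 98
patient=Zane: ✓ → 101
age_sum2 = 174 + 175 + 97 + 152 + 115 + 167 + 98 + 101 = 1079
—
[triage_sum: triage < 2 AND age <= 44]
patient=Lena: ✓ → 174
patient=Priya: ✗
patient=Xiu: ✗
patient=Alice: ✗
patient=Wes: ✗
patient=Jude: ✗
patient=Yara: ✗
patient=Farah: ✗
patient=Tara: ✗
patient=Eve: ✗
patient=Omar: ✗
patient=Rosa: ✗
patient=Hiro: ✗
patient=Zane: ✗
triage_sum = 174

age_sum=1271, age_sum2=1079, triage_sum=174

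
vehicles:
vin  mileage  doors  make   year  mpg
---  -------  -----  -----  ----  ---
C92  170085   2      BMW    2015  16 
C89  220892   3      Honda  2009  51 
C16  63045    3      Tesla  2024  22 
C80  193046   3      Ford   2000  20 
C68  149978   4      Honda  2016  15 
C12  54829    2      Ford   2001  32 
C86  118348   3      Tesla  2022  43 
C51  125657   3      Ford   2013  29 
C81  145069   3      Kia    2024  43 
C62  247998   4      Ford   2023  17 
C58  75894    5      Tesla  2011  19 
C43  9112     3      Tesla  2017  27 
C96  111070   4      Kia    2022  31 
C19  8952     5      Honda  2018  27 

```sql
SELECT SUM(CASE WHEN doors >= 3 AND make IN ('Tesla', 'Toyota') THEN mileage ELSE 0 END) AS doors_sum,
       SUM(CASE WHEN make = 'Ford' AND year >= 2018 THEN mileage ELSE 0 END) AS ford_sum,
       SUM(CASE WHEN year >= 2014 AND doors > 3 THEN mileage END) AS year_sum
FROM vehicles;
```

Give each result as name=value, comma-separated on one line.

[doors_sum: doors >= 3 AND make IN ('Tesla', 'Toyota')]
vin=C92: ✗
vin=C89: ✗
vin=C16: ✓ → 63045
vin=C80: ✗
vin=C68: ✗
vin=C12: ✗
vin=C86: ✓ → 118348
vin=C51: ✗
vin=C81: ✗
vin=C62: ✗
vin=C58: ✓ → 75894
vin=C43: ✓ → 9112
vin=C96: ✗
vin=C19: ✗
doors_sum = 63045 + 118348 + 75894 + 9112 = 266399
—
[ford_sum: make = 'Ford' AND year >= 2018]
vin=C92: ✗
vin=C89: ✗
vin=C16: ✗
vin=C80: ✗
vin=C68: ✗
vin=C12: ✗
vin=C86: ✗
vin=C51: ✗
vin=C81: ✗
vin=C62: ✓ → 247998
vin=C58: ✗
vin=C43: ✗
vin=C96: ✗
vin=C19: ✗
ford_sum = 247998
—
[year_sum: year >= 2014 AND doors > 3]
vin=C92: ✗
vin=C89: ✗
vin=C16: ✗
vin=C80: ✗
vin=C68: ✓ → 149978
vin=C12: ✗
vin=C86: ✗
vin=C51: ✗
vin=C81: ✗
vin=C62: ✓ → 247998
vin=C58: ✗
vin=C43: ✗
vin=C96: ✓ → 111070
vin=C19: ✓ → 8952
year_sum = 149978 + 247998 + 111070 + 8952 = 517998

doors_sum=266399, ford_sum=247998, year_sum=517998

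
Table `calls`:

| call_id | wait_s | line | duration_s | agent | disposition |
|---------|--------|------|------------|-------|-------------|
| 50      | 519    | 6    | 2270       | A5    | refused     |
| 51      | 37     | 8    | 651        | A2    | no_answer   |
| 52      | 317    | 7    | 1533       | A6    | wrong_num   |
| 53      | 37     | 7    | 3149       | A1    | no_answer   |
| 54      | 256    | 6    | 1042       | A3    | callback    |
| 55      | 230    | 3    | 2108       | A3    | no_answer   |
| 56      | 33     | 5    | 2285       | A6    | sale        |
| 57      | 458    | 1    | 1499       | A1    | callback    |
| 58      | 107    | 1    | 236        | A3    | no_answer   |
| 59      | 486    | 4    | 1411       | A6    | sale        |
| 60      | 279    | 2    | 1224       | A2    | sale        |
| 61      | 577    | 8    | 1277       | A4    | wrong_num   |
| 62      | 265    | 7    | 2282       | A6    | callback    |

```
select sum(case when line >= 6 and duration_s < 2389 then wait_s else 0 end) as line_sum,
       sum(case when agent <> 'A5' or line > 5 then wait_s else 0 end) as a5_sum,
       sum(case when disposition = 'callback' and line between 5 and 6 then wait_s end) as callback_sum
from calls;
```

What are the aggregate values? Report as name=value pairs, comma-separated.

line_sum=1971, a5_sum=3601, callback_sum=256

[line_sum: line >= 6 and duration_s < 2389]
call_id=50: ✓ → 519
call_id=51: ✓ → 37
call_id=52: ✓ → 317
call_id=53: ✗
call_id=54: ✓ → 256
call_id=55: ✗
call_id=56: ✗
call_id=57: ✗
call_id=58: ✗
call_id=59: ✗
call_id=60: ✗
call_id=61: ✓ → 577
call_id=62: ✓ → 265
line_sum = 519 + 37 + 317 + 256 + 577 + 265 = 1971
—
[a5_sum: agent <> 'A5' or line > 5]
call_id=50: ✓ → 519
call_id=51: ✓ → 37
call_id=52: ✓ → 317
call_id=53: ✓ → 37
call_id=54: ✓ → 256
call_id=55: ✓ → 230
call_id=56: ✓ → 33
call_id=57: ✓ → 458
call_id=58: ✓ → 107
call_id=59: ✓ → 486
call_id=60: ✓ → 279
call_id=61: ✓ → 577
call_id=62: ✓ → 265
a5_sum = 519 + 37 + 317 + 37 + 256 + 230 + 33 + 458 + 107 + 486 + 279 + 577 + 265 = 3601
—
[callback_sum: disposition = 'callback' and line between 5 and 6]
call_id=50: ✗
call_id=51: ✗
call_id=52: ✗
call_id=53: ✗
call_id=54: ✓ → 256
call_id=55: ✗
call_id=56: ✗
call_id=57: ✗
call_id=58: ✗
call_id=59: ✗
call_id=60: ✗
call_id=61: ✗
call_id=62: ✗
callback_sum = 256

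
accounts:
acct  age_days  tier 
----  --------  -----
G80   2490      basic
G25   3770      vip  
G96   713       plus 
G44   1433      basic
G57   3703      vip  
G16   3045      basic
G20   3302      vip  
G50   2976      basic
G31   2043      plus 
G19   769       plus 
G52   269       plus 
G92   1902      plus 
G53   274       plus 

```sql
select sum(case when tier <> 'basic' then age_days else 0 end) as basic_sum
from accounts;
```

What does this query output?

acct=G80: ✗
acct=G25: ✓ → 3770
acct=G96: ✓ → 713
acct=G44: ✗
acct=G57: ✓ → 3703
acct=G16: ✗
acct=G20: ✓ → 3302
acct=G50: ✗
acct=G31: ✓ → 2043
acct=G19: ✓ → 769
acct=G52: ✓ → 269
acct=G92: ✓ → 1902
acct=G53: ✓ → 274
basic_sum = 3770 + 713 + 3703 + 3302 + 2043 + 769 + 269 + 1902 + 274 = 16745

16745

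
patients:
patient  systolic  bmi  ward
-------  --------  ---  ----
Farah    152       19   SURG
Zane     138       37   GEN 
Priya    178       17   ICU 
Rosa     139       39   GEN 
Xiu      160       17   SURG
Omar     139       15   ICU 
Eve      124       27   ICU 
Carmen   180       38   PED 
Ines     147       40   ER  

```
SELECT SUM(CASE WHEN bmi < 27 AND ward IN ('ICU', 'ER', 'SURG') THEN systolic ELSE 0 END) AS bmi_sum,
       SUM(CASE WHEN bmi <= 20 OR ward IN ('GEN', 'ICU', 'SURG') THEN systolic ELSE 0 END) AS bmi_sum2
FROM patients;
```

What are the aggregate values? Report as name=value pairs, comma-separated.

[bmi_sum: bmi < 27 AND ward IN ('ICU', 'ER', 'SURG')]
patient=Farah: ✓ → 152
patient=Zane: ✗
patient=Priya: ✓ → 178
patient=Rosa: ✗
patient=Xiu: ✓ → 160
patient=Omar: ✓ → 139
patient=Eve: ✗
patient=Carmen: ✗
patient=Ines: ✗
bmi_sum = 152 + 178 + 160 + 139 = 629
—
[bmi_sum2: bmi <= 20 OR ward IN ('GEN', 'ICU', 'SURG')]
patient=Farah: ✓ → 152
patient=Zane: ✓ → 138
patient=Priya: ✓ → 178
patient=Rosa: ✓ → 139
patient=Xiu: ✓ → 160
patient=Omar: ✓ → 139
patient=Eve: ✓ → 124
patient=Carmen: ✗
patient=Ines: ✗
bmi_sum2 = 152 + 138 + 178 + 139 + 160 + 139 + 124 = 1030

bmi_sum=629, bmi_sum2=1030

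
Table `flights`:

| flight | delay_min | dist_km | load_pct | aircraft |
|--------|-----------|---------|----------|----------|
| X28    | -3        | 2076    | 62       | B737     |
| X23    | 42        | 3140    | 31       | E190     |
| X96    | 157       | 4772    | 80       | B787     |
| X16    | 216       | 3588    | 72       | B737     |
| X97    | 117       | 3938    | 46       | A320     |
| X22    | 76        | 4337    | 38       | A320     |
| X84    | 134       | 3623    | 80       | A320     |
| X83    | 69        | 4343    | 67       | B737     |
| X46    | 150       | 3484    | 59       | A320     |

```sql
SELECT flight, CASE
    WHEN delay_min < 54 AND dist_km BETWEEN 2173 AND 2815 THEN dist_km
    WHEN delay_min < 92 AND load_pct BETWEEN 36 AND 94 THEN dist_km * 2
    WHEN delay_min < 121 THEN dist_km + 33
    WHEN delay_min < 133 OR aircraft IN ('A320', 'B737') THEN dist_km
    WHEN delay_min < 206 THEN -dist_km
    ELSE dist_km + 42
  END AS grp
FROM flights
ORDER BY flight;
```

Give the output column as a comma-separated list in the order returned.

3588, 8674, 3173, 4152, 3484, 8686, 3623, -4772, 3971

flight=X16: delay_min < 133 OR aircraft IN ('A320', 'B737') → 3588
flight=X22: delay_min < 92 AND load_pct BETWEEN 36 AND 94 → 8674
flight=X23: delay_min < 121 → 3173
flight=X28: delay_min < 92 AND load_pct BETWEEN 36 AND 94 → 4152
flight=X46: delay_min < 133 OR aircraft IN ('A320', 'B737') → 3484
flight=X83: delay_min < 92 AND load_pct BETWEEN 36 AND 94 → 8686
flight=X84: delay_min < 133 OR aircraft IN ('A320', 'B737') → 3623
flight=X96: delay_min < 206 → -4772
flight=X97: delay_min < 121 → 3971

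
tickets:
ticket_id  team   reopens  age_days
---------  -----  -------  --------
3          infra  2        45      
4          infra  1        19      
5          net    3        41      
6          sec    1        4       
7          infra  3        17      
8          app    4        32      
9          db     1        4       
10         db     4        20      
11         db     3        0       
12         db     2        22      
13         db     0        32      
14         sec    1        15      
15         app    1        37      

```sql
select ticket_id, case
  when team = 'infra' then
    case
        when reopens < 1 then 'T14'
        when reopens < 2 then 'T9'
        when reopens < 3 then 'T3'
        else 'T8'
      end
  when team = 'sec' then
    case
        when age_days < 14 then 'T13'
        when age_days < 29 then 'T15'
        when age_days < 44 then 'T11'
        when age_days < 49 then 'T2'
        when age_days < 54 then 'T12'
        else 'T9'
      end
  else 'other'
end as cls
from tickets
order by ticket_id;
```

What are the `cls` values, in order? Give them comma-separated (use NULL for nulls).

T3, T9, other, T13, T8, other, other, other, other, other, other, T15, other

ticket_id=3: team='infra' → inner[reopens < 3] → T3
ticket_id=4: team='infra' → inner[reopens < 2] → T9
ticket_id=5: team='net' → outer ELSE → other
ticket_id=6: team='sec' → inner[age_days < 14] → T13
ticket_id=7: team='infra' → inner[ELSE] → T8
ticket_id=8: team='app' → outer ELSE → other
ticket_id=9: team='db' → outer ELSE → other
ticket_id=10: team='db' → outer ELSE → other
ticket_id=11: team='db' → outer ELSE → other
ticket_id=12: team='db' → outer ELSE → other
ticket_id=13: team='db' → outer ELSE → other
ticket_id=14: team='sec' → inner[age_days < 29] → T15
ticket_id=15: team='app' → outer ELSE → other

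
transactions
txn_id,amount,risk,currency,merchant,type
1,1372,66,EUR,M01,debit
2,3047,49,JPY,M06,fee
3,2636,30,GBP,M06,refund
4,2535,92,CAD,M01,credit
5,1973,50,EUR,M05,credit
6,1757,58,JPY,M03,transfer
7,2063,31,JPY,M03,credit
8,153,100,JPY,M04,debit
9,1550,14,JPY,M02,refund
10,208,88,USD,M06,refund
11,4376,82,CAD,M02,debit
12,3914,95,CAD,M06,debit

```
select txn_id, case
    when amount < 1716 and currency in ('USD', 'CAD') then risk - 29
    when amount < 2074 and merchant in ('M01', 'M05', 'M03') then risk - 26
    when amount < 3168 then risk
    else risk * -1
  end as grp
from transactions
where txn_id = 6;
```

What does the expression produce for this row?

txn_id = 6: amount=1757, risk=58, currency=JPY, merchant=M03, type=transfer.
amount < 1716 and currency in ('USD', 'CAD') → false
amount < 2074 and merchant in ('M01', 'M05', 'M03') → true → 32

32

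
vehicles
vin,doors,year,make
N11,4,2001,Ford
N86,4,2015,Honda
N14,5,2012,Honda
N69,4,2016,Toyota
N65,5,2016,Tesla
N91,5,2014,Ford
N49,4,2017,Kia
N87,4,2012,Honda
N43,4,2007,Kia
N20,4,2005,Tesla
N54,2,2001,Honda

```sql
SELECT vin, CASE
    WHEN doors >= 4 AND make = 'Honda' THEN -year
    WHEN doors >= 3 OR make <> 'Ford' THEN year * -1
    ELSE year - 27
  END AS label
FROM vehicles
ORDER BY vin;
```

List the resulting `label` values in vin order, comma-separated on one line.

-2001, -2012, -2005, -2007, -2017, -2001, -2016, -2016, -2015, -2012, -2014

vin=N11: doors >= 3 OR make <> 'Ford' → -2001
vin=N14: doors >= 4 AND make = 'Honda' → -2012
vin=N20: doors >= 3 OR make <> 'Ford' → -2005
vin=N43: doors >= 3 OR make <> 'Ford' → -2007
vin=N49: doors >= 3 OR make <> 'Ford' → -2017
vin=N54: doors >= 3 OR make <> 'Ford' → -2001
vin=N65: doors >= 3 OR make <> 'Ford' → -2016
vin=N69: doors >= 3 OR make <> 'Ford' → -2016
vin=N86: doors >= 4 AND make = 'Honda' → -2015
vin=N87: doors >= 4 AND make = 'Honda' → -2012
vin=N91: doors >= 3 OR make <> 'Ford' → -2014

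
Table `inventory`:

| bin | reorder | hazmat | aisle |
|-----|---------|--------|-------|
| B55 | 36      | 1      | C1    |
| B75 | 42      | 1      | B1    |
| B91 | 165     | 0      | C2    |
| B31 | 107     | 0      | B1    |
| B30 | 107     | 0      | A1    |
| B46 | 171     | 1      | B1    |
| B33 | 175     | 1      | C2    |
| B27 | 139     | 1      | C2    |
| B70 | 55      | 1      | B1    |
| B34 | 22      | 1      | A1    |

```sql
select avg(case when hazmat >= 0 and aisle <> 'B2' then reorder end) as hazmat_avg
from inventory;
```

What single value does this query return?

bin=B55: ✓ → 36
bin=B75: ✓ → 42
bin=B91: ✓ → 165
bin=B31: ✓ → 107
bin=B30: ✓ → 107
bin=B46: ✓ → 171
bin=B33: ✓ → 175
bin=B27: ✓ → 139
bin=B70: ✓ → 55
bin=B34: ✓ → 22
hazmat_avg = (36 + 42 + 165 + 107 + 107 + 171 + 175 + 139 + 55 + 22) / 10 = 101.9

101.9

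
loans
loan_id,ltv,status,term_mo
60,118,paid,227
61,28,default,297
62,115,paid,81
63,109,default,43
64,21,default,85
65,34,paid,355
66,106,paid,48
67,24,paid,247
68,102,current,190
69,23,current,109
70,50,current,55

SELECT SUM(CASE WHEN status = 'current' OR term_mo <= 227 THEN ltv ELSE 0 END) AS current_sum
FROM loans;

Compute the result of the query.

loan_id=60: ✓ → 118
loan_id=61: ✗
loan_id=62: ✓ → 115
loan_id=63: ✓ → 109
loan_id=64: ✓ → 21
loan_id=65: ✗
loan_id=66: ✓ → 106
loan_id=67: ✗
loan_id=68: ✓ → 102
loan_id=69: ✓ → 23
loan_id=70: ✓ → 50
current_sum = 118 + 115 + 109 + 21 + 106 + 102 + 23 + 50 = 644

644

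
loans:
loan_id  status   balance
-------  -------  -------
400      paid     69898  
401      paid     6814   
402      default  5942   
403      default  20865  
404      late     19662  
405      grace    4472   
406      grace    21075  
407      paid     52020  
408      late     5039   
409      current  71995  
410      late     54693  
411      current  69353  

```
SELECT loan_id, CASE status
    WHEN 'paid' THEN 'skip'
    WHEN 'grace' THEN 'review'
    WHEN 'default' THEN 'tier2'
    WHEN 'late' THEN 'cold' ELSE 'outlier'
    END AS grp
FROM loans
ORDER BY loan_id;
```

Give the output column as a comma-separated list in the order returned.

loan_id=400: status='paid' → skip
loan_id=401: status='paid' → skip
loan_id=402: status='default' → tier2
loan_id=403: status='default' → tier2
loan_id=404: status='late' → cold
loan_id=405: status='grace' → review
loan_id=406: status='grace' → review
loan_id=407: status='paid' → skip
loan_id=408: status='late' → cold
loan_id=409: ELSE → outlier
loan_id=410: status='late' → cold
loan_id=411: ELSE → outlier

skip, skip, tier2, tier2, cold, review, review, skip, cold, outlier, cold, outlier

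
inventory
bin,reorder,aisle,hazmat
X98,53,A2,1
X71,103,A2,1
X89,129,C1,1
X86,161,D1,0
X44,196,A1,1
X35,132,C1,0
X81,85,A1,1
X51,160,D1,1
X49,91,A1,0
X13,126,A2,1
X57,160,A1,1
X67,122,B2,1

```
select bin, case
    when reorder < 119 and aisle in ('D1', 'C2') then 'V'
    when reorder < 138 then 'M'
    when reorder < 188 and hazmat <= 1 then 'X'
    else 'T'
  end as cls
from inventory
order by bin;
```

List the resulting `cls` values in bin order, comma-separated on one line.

M, M, T, M, X, X, M, M, M, X, M, M

bin=X13: reorder < 138 → M
bin=X35: reorder < 138 → M
bin=X44: ELSE → T
bin=X49: reorder < 138 → M
bin=X51: reorder < 188 and hazmat <= 1 → X
bin=X57: reorder < 188 and hazmat <= 1 → X
bin=X67: reorder < 138 → M
bin=X71: reorder < 138 → M
bin=X81: reorder < 138 → M
bin=X86: reorder < 188 and hazmat <= 1 → X
bin=X89: reorder < 138 → M
bin=X98: reorder < 138 → M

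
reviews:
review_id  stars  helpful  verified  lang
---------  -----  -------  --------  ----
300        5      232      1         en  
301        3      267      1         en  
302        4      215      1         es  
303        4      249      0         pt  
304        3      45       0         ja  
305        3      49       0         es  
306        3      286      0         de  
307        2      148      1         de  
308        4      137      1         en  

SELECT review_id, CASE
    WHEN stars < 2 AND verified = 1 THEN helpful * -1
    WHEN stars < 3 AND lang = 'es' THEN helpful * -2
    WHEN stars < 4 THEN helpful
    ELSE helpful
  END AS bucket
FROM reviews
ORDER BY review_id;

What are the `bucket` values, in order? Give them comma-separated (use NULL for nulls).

review_id=300: ELSE → 232
review_id=301: stars < 4 → 267
review_id=302: ELSE → 215
review_id=303: ELSE → 249
review_id=304: stars < 4 → 45
review_id=305: stars < 4 → 49
review_id=306: stars < 4 → 286
review_id=307: stars < 4 → 148
review_id=308: ELSE → 137

232, 267, 215, 249, 45, 49, 286, 148, 137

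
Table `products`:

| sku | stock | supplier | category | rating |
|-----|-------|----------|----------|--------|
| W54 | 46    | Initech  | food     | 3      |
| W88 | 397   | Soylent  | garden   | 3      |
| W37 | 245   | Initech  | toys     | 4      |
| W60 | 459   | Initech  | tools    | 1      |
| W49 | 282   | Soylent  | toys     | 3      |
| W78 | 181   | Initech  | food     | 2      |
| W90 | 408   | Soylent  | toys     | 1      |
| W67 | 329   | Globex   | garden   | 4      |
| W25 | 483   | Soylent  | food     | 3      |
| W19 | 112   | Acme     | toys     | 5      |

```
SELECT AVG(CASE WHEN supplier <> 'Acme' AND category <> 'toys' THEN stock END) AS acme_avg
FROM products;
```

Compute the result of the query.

sku=W54: ✓ → 46
sku=W88: ✓ → 397
sku=W37: ✗
sku=W60: ✓ → 459
sku=W49: ✗
sku=W78: ✓ → 181
sku=W90: ✗
sku=W67: ✓ → 329
sku=W25: ✓ → 483
sku=W19: ✗
acme_avg = (46 + 397 + 459 + 181 + 329 + 483) / 6 = 315.8333333333

315.8333333333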